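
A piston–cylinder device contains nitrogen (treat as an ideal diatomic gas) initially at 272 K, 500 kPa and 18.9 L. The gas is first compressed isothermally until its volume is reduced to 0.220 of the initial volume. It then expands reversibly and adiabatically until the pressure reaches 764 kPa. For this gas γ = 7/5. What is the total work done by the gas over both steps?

-7990 J

n = P₁V₁/(RT₁) = 500×18.9/(8.314×272) = 4.18 mol.
Step 1 — Isothermal: T stays 272 K; PV = const ⇒ V₂ = 4.16 L, P₂ = 2270 kPa.
ΔU = 0 (ideal gas, T constant).
W = nRT ln(V₂/V₁) = 4.18×8.314×272×ln(0.220) = -14300 J.
Q = ΔU + W = -14300 J.
State after step 1: P = 2270 kPa, V = 4.16 L, T = 272 K.
Step 2 — Adiabatic: T₂/T₁ = (P₂/P₁)^((γ−1)/γ) ⇒ T₂ = 272×(0.336)^0.286 = 199 K; V₂ = 9.06 L.
ΔU = nCvΔT = 4.18×20.8×(199−272) = -6320 J.
Q = 0 for an adiabatic process, so W = −ΔU = 6320 J.
Net over both steps: W = -7990 J, Q = -14300 J, ΔU = -6320 J.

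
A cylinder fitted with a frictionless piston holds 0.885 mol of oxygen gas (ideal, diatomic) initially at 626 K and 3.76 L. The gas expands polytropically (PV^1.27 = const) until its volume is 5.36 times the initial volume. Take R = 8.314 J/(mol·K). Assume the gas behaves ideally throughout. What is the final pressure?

145 kPa

P₁ = nRT₁/V₁ = 0.885×8.314×626/3.76 = 1230 kPa.
Polytropic n=1.27: T₂ = T₁(V₁/V₂)^(n−1) = 626×(0.187)^0.27 = 398 K; P₂ = P₁(V₁/V₂)^n = 145 kPa.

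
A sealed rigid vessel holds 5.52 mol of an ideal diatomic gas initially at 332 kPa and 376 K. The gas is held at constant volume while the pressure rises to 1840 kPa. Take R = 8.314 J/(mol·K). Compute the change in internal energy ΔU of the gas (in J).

V₁ = nRT₁/P₁ = 5.52×8.314×376/332 = 52.0 L.
Isochoric: V stays 52.0 L; P/T = const ⇒ T₂ = 2080 K, P₂ = 1840 kPa.
For an ideal gas ΔU = nCvΔT with Cv = (5/2)R = 20.8 J/(mol·K).
ΔU = 5.52×20.8×(2080−376) = 196000 J.

196000 J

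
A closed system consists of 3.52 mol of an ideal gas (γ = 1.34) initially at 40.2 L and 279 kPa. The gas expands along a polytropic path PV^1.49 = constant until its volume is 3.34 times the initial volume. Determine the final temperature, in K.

212 K

T₁ = P₁V₁/(nR) = 279×40.2/(3.52×8.314) = 383 K.
Polytropic n=1.49: T₂ = T₁(V₁/V₂)^(n−1) = 383×(0.299)^0.49 = 212 K; P₂ = P₁(V₁/V₂)^n = 46.3 kPa.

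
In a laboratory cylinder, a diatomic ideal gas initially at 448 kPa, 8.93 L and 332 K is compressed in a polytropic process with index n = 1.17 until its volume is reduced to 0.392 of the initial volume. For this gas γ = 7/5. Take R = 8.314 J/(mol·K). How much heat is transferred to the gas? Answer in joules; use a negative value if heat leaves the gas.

n = P₁V₁/(RT₁) = 448×8.93/(8.314×332) = 1.45 mol.
Polytropic n=1.17: T₂ = T₁(V₁/V₂)^(n−1) = 332×(2.55)^0.17 = 389 K; P₂ = P₁(V₁/V₂)^n = 1340 kPa.
W = (P₁V₁−P₂V₂)/(n−1) = (448×8.93−1340×3.50)/0.17 = -4060 J.
ΔU = nCvΔT = 1.45×20.8×(389−332) = 1730 J.
Q = ΔU + W = -2340 J.

-2340 J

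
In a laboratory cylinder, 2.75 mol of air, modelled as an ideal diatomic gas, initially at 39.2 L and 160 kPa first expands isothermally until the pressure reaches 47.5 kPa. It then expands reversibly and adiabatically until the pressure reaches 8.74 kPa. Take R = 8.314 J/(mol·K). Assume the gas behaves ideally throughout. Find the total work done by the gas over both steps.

T₁ = P₁V₁/(nR) = 160×39.2/(2.75×8.314) = 274 K.
Step 1 — Isothermal: T stays 274 K; PV = const ⇒ V₂ = 132 L, P₂ = 47.5 kPa.
ΔU = 0 (ideal gas, T constant).
W = nRT ln(V₂/V₁) = 2.75×8.314×274×ln(3.37) = 7620 J.
Q = ΔU + W = 7620 J.
State after step 1: P = 47.5 kPa, V = 132 L, T = 274 K.
Step 2 — Adiabatic: T₂/T₁ = (P₂/P₁)^((γ−1)/γ) ⇒ T₂ = 274×(0.184)^0.286 = 169 K; V₂ = 442 L.
ΔU = nCvΔT = 2.75×20.8×(169−274) = -6010 J.
Q = 0 for an adiabatic process, so W = −ΔU = 6010 J.
Net over both steps: W = 13600 J, Q = 7620 J, ΔU = -6010 J.

13600 J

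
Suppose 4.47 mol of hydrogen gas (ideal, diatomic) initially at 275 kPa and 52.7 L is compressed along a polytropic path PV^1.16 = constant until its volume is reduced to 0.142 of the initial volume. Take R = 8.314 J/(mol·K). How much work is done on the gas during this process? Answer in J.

T₁ = P₁V₁/(nR) = 275×52.7/(4.47×8.314) = 390 K.
Polytropic n=1.16: T₂ = T₁(V₁/V₂)^(n−1) = 390×(7.04)^0.16 = 533 K; P₂ = P₁(V₁/V₂)^n = 2650 kPa.
W = (P₁V₁−P₂V₂)/(n−1) = (275×52.7−2650×7.48)/0.16 = -33200 J.
Work done on the gas = −W_by = 33200 J.

33200 J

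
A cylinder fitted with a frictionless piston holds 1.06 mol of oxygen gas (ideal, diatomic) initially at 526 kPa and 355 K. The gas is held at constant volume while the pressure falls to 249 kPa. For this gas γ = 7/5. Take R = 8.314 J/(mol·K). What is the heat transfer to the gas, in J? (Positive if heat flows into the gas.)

V₁ = nRT₁/P₁ = 1.06×8.314×355/526 = 5.95 L.
Isochoric: V stays 5.95 L; P/T = const ⇒ T₂ = 168 K, P₂ = 249 kPa.
W = 0 (no volume change).
ΔU = nCvΔT = 1.06×20.8×(168−355) = -4120 J.
Q = ΔU = -4120 J.

-4120 J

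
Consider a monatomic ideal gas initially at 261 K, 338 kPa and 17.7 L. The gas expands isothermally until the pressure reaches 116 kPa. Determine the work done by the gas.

n = P₁V₁/(RT₁) = 338×17.7/(8.314×261) = 2.76 mol.
Isothermal: T stays 261 K; PV = const ⇒ V₂ = 51.6 L, P₂ = 116 kPa.
W = nRT ln(V₂/V₁) = 2.76×8.314×261×ln(2.91) = 6400 J.

6400 J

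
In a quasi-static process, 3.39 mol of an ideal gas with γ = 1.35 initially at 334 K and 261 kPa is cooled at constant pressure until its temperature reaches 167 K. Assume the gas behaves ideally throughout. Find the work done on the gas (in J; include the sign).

4710 J

V₁ = nRT₁/P₁ = 3.39×8.314×334/261 = 36.1 L.
Isobaric: P stays 261 kPa; V/T = const ⇒ T₂ = 167 K, V₂ = 18.0 L.
W = PΔV = 261×(18.0−36.1) kPa·L = -4710 J.
Work done on the gas = −W_by = 4710 J.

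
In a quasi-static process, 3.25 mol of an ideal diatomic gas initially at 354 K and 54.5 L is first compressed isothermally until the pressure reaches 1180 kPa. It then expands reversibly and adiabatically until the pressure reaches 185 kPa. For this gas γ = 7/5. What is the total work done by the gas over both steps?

P₁ = nRT₁/V₁ = 3.25×8.314×354/54.5 = 176 kPa.
Step 1 — Isothermal: T stays 354 K; PV = const ⇒ V₂ = 8.11 L, P₂ = 1180 kPa.
ΔU = 0 (ideal gas, T constant).
W = nRT ln(V₂/V₁) = 3.25×8.314×354×ln(0.149) = -18200 J.
Q = ΔU + W = -18200 J.
State after step 1: P = 1180 kPa, V = 8.11 L, T = 354 K.
Step 2 — Adiabatic: T₂/T₁ = (P₂/P₁)^((γ−1)/γ) ⇒ T₂ = 354×(0.157)^0.286 = 208 K; V₂ = 30.5 L.
ΔU = nCvΔT = 3.25×20.8×(208−354) = -9830 J.
Q = 0 for an adiabatic process, so W = −ΔU = 9830 J.
Net over both steps: W = -8400 J, Q = -18200 J, ΔU = -9830 J.

-8400 J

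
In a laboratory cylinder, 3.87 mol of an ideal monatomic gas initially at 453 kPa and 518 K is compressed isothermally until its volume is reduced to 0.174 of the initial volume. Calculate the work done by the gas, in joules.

-29100 J

V₁ = nRT₁/P₁ = 3.87×8.314×518/453 = 36.8 L.
Isothermal: T stays 518 K; PV = const ⇒ V₂ = 6.40 L, P₂ = 2600 kPa.
W = nRT ln(V₂/V₁) = 3.87×8.314×518×ln(0.174) = -29100 J.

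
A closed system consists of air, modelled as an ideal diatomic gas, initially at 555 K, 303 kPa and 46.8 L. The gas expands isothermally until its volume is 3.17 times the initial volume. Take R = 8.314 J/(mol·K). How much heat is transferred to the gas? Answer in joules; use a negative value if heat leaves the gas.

n = P₁V₁/(RT₁) = 303×46.8/(8.314×555) = 3.07 mol.
Isothermal: T stays 555 K; PV = const ⇒ V₂ = 148 L, P₂ = 95.6 kPa.
ΔU = 0 (ideal gas, T constant).
W = nRT ln(V₂/V₁) = 3.07×8.314×555×ln(3.17) = 16400 J.
Q = ΔU + W = 16400 J.

16400 J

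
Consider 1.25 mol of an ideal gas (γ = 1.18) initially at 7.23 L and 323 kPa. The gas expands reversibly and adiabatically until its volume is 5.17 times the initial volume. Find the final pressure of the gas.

46.5 kPa

T₁ = P₁V₁/(nR) = 323×7.23/(1.25×8.314) = 225 K.
Adiabatic: TV^(γ−1) = const ⇒ T₂ = 225×(0.193)^0.180 = 167 K; PV^γ = const ⇒ P₂ = 46.5 kPa.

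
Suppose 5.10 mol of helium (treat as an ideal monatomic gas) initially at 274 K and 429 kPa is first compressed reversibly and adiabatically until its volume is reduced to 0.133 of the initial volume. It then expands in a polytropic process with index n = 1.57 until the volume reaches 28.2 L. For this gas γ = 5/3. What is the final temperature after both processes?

325 K

V₁ = nRT₁/P₁ = 5.10×8.314×274/429 = 27.1 L.
Step 1 — Adiabatic: TV^(γ−1) = const ⇒ T₂ = 274×(7.52)^0.667 = 1050 K; PV^γ = const ⇒ P₂ = 12400 kPa.
ΔU = nCvΔT = 5.10×12.5×(1050−274) = 49500 J.
Q = 0 for an adiabatic process, so W = −ΔU = -49500 J.
State after step 1: P = 12400 kPa, V = 3.60 L, T = 1050 K.
Step 2 — Polytropic n=1.57: T₂ = T₁(V₁/V₂)^(n−1) = 1050×(0.128)^0.57 = 325 K; P₂ = P₁(V₁/V₂)^n = 489 kPa.
W = (P₁V₁−P₂V₂)/(n−1) = (12400×3.60−489×28.2)/0.57 = 54000 J.
ΔU = nCvΔT = 5.10×12.5×(325−1050) = -46200 J.
Q = ΔU + W = 7830 J.
Net over both steps: W = 4560 J, Q = 7830 J, ΔU = 3270 J.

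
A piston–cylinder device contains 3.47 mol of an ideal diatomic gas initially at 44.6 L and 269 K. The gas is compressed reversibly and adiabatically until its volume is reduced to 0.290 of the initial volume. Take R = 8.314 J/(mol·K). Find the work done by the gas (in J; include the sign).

P₁ = nRT₁/V₁ = 3.47×8.314×269/44.6 = 174 kPa.
Adiabatic: TV^(γ−1) = const ⇒ T₂ = 269×(3.45)^0.400 = 441 K; PV^γ = const ⇒ P₂ = 984 kPa.
ΔU = nCvΔT = 3.47×20.8×(441−269) = 12400 J.
Q = 0 for an adiabatic process, so W = −ΔU = -12400 J.

-12400 J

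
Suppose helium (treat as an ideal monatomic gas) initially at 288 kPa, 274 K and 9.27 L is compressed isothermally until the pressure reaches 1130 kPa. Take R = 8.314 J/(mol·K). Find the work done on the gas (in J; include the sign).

3650 J

n = P₁V₁/(RT₁) = 288×9.27/(8.314×274) = 1.17 mol.
Isothermal: T stays 274 K; PV = const ⇒ V₂ = 2.36 L, P₂ = 1130 kPa.
W = nRT ln(V₂/V₁) = 1.17×8.314×274×ln(0.255) = -3650 J.
Work done on the gas = −W_by = 3650 J.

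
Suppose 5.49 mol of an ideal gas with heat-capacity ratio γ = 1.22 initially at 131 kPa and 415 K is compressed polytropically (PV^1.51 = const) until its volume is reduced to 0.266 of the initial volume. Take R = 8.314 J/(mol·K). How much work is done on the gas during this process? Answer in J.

V₁ = nRT₁/P₁ = 5.49×8.314×415/131 = 145 L.
Polytropic n=1.51: T₂ = T₁(V₁/V₂)^(n−1) = 415×(3.76)^0.51 = 815 K; P₂ = P₁(V₁/V₂)^n = 968 kPa.
W = (P₁V₁−P₂V₂)/(n−1) = (131×145−968×38.5)/0.51 = -35800 J.
Work done on the gas = −W_by = 35800 J.

35800 J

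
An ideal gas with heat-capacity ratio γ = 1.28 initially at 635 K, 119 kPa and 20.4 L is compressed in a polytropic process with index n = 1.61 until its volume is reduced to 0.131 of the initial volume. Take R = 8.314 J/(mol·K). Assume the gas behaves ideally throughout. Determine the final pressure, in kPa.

Polytropic n=1.61: T₂ = T₁(V₁/V₂)^(n−1) = 635×(7.63)^0.61 = 2190 K; P₂ = P₁(V₁/V₂)^n = 3140 kPa.

3140 kPa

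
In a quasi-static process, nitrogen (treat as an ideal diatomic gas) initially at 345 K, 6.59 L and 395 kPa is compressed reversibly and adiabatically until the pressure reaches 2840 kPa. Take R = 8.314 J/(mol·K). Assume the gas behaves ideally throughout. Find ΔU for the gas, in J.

n = P₁V₁/(RT₁) = 395×6.59/(8.314×345) = 0.908 mol.
Adiabatic: T₂/T₁ = (P₂/P₁)^((γ−1)/γ) ⇒ T₂ = 345×(7.19)^0.286 = 606 K; V₂ = 1.61 L.
For an ideal gas ΔU = nCvΔT with Cv = (5/2)R = 20.8 J/(mol·K).
ΔU = 0.908×20.8×(606−345) = 4930 J.

4930 J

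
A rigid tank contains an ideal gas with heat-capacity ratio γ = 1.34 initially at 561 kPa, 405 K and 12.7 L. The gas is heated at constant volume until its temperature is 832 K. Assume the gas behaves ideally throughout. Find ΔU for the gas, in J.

n = P₁V₁/(RT₁) = 561×12.7/(8.314×405) = 2.12 mol.
Isochoric: V stays 12.7 L; P/T = const ⇒ T₂ = 832 K, P₂ = 1150 kPa.
For an ideal gas ΔU = nCvΔT with Cv = R/(γ−1) = 24.5 J/(mol·K).
ΔU = 2.12×24.5×(832−405) = 22100 J.

22100 J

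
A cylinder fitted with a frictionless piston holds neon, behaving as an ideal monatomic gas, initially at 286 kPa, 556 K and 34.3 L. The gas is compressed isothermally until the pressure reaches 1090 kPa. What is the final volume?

9.00 L

Isothermal: T stays 556 K; PV = const ⇒ V₂ = 9.00 L, P₂ = 1090 kPa.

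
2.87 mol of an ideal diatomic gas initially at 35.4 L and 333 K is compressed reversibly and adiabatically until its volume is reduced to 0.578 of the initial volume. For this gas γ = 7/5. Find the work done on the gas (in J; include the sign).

4870 J

P₁ = nRT₁/V₁ = 2.87×8.314×333/35.4 = 224 kPa.
Adiabatic: TV^(γ−1) = const ⇒ T₂ = 333×(1.73)^0.400 = 415 K; PV^γ = const ⇒ P₂ = 484 kPa.
ΔU = nCvΔT = 2.87×20.8×(415−333) = 4870 J.
Q = 0 for an adiabatic process, so W = −ΔU = -4870 J.
Work done on the gas = −W_by = 4870 J.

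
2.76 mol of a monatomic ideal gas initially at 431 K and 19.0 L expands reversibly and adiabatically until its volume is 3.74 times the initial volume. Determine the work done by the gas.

P₁ = nRT₁/V₁ = 2.76×8.314×431/19.0 = 521 kPa.
Adiabatic: TV^(γ−1) = const ⇒ T₂ = 431×(0.267)^0.667 = 179 K; PV^γ = const ⇒ P₂ = 57.8 kPa.
ΔU = nCvΔT = 2.76×12.5×(179−431) = -8680 J.
Q = 0 for an adiabatic process, so W = −ΔU = 8680 J.

8680 J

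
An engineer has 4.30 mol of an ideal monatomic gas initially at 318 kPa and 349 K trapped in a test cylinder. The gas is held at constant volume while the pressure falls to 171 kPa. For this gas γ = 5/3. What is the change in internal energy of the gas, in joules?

V₁ = nRT₁/P₁ = 4.30×8.314×349/318 = 39.2 L.
Isochoric: V stays 39.2 L; P/T = const ⇒ T₂ = 188 K, P₂ = 171 kPa.
For an ideal gas ΔU = nCvΔT with Cv = (3/2)R = 12.5 J/(mol·K).
ΔU = 4.30×12.5×(188−349) = -8650 J.

-8650 J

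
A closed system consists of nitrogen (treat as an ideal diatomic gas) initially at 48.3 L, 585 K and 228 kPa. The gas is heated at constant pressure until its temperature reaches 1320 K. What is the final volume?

Isobaric: P stays 228 kPa; V/T = const ⇒ T₂ = 1320 K, V₂ = 109 L.

109 L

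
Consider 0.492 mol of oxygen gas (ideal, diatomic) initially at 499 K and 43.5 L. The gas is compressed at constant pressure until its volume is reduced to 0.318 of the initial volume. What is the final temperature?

P₁ = nRT₁/V₁ = 0.492×8.314×499/43.5 = 46.9 kPa.
Isobaric: P stays 46.9 kPa; V/T = const ⇒ T₂ = 159 K, V₂ = 13.8 L.

159 K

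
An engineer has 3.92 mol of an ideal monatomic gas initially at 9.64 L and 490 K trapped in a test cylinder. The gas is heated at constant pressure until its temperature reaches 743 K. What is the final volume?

P₁ = nRT₁/V₁ = 3.92×8.314×490/9.64 = 1660 kPa.
Isobaric: P stays 1660 kPa; V/T = const ⇒ T₂ = 743 K, V₂ = 14.6 L.

14.6 L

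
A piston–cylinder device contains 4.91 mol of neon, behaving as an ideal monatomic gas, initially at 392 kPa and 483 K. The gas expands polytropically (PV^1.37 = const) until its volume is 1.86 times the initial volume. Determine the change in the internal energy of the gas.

-6070 J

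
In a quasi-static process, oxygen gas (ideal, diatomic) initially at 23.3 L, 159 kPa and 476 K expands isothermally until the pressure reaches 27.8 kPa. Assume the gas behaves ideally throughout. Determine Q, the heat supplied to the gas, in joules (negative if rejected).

6460 J

n = P₁V₁/(RT₁) = 159×23.3/(8.314×476) = 0.936 mol.
Isothermal: T stays 476 K; PV = const ⇒ V₂ = 133 L, P₂ = 27.8 kPa.
ΔU = 0 (ideal gas, T constant).
W = nRT ln(V₂/V₁) = 0.936×8.314×476×ln(5.72) = 6460 J.
Q = ΔU + W = 6460 J.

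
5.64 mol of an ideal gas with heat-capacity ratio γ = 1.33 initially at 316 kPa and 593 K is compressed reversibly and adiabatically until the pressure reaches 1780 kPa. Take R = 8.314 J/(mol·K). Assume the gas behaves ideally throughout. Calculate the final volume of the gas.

V₁ = nRT₁/P₁ = 5.64×8.314×593/316 = 88.0 L.
Adiabatic: T₂/T₁ = (P₂/P₁)^((γ−1)/γ) ⇒ T₂ = 593×(5.63)^0.248 = 911 K; V₂ = 24.0 L.

24.0 L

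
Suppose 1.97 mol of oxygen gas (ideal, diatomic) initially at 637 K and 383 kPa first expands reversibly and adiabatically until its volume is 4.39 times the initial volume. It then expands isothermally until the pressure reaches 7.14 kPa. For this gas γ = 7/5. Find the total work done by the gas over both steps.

V₁ = nRT₁/P₁ = 1.97×8.314×637/383 = 27.2 L.
Step 1 — Adiabatic: TV^(γ−1) = const ⇒ T₂ = 637×(0.228)^0.400 = 352 K; PV^γ = const ⇒ P₂ = 48.3 kPa.
ΔU = nCvΔT = 1.97×20.8×(352−637) = -11600 J.
Q = 0 for an adiabatic process, so W = −ΔU = 11600 J.
State after step 1: P = 48.3 kPa, V = 120 L, T = 352 K.
Step 2 — Isothermal: T stays 352 K; PV = const ⇒ V₂ = 809 L, P₂ = 7.14 kPa.
ΔU = 0 (ideal gas, T constant).
W = nRT ln(V₂/V₁) = 1.97×8.314×352×ln(6.76) = 11000 J.
Q = ΔU + W = 11000 J.
Net over both steps: W = 22700 J, Q = 11000 J, ΔU = -11600 J.

22700 J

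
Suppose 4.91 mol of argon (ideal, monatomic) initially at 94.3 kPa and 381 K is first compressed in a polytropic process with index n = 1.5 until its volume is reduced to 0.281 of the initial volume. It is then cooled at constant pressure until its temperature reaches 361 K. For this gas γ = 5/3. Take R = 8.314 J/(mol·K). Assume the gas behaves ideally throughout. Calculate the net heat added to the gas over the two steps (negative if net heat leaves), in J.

V₁ = nRT₁/P₁ = 4.91×8.314×381/94.3 = 165 L.
Step 1 — Polytropic n=1.5: T₂ = T₁(V₁/V₂)^(n−1) = 381×(3.56)^0.50 = 719 K; P₂ = P₁(V₁/V₂)^n = 633 kPa.
W = (P₁V₁−P₂V₂)/(n−1) = (94.3×165−633×46.3)/0.50 = -27600 J.
ΔU = nCvΔT = 4.91×12.5×(719−381) = 20700 J.
Q = ΔU + W = -6890 J.
State after step 1: P = 633 kPa, V = 46.3 L, T = 719 K.
Step 2 — Isobaric: P stays 633 kPa; V/T = const ⇒ T₂ = 361 K, V₂ = 23.3 L.
W = PΔV = 633×(23.3−46.3) kPa·L = -14600 J.
ΔU = nCvΔT = 4.91×12.5×(361−719) = -21900 J.
Q = ΔU + W = nCpΔT = -36500 J.
Net over both steps: W = -42200 J, Q = -43400 J, ΔU = -1220 J.

-43400 J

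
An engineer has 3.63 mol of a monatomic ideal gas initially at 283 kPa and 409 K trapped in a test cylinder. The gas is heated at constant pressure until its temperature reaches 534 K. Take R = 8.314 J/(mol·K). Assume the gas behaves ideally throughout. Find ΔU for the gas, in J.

5660 J

V₁ = nRT₁/P₁ = 3.63×8.314×409/283 = 43.6 L.
Isobaric: P stays 283 kPa; V/T = const ⇒ T₂ = 534 K, V₂ = 56.9 L.
For an ideal gas ΔU = nCvΔT with Cv = (3/2)R = 12.5 J/(mol·K).
ΔU = 3.63×12.5×(534−409) = 5660 J.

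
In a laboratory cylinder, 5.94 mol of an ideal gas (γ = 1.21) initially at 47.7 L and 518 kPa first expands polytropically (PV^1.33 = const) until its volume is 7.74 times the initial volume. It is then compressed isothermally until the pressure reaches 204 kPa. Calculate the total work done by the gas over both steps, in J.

14300 J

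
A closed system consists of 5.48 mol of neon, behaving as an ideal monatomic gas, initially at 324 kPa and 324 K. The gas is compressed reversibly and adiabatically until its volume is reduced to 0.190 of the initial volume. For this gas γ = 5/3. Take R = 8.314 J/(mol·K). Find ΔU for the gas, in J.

V₁ = nRT₁/P₁ = 5.48×8.314×324/324 = 45.6 L.
Adiabatic: TV^(γ−1) = const ⇒ T₂ = 324×(5.26)^0.667 = 980 K; PV^γ = const ⇒ P₂ = 5160 kPa.
For an ideal gas ΔU = nCvΔT with Cv = (3/2)R = 12.5 J/(mol·K).
ΔU = 5.48×12.5×(980−324) = 44900 J.

44900 J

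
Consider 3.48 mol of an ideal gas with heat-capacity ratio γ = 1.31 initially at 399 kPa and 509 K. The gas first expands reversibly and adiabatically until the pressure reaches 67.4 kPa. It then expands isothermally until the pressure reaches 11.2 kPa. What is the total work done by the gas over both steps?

V₁ = nRT₁/P₁ = 3.48×8.314×509/399 = 36.9 L.
Step 1 — Adiabatic: T₂/T₁ = (P₂/P₁)^((γ−1)/γ) ⇒ T₂ = 509×(0.169)^0.237 = 334 K; V₂ = 143 L.
ΔU = nCvΔT = 3.48×26.8×(334−509) = -16300 J.
Q = 0 for an adiabatic process, so W = −ΔU = 16300 J.
State after step 1: P = 67.4 kPa, V = 143 L, T = 334 K.
Step 2 — Isothermal: T stays 334 K; PV = const ⇒ V₂ = 863 L, P₂ = 11.2 kPa.
ΔU = 0 (ideal gas, T constant).
W = nRT ln(V₂/V₁) = 3.48×8.314×334×ln(6.02) = 17400 J.
Q = ΔU + W = 17400 J.
Net over both steps: W = 33700 J, Q = 17400 J, ΔU = -16300 J.

33700 J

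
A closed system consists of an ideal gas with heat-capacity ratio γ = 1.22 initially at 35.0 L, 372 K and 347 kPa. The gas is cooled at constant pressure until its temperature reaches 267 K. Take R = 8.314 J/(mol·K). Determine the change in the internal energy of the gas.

-15600 J

n = P₁V₁/(RT₁) = 347×35.0/(8.314×372) = 3.93 mol.
Isobaric: P stays 347 kPa; V/T = const ⇒ T₂ = 267 K, V₂ = 25.1 L.
For an ideal gas ΔU = nCvΔT with Cv = R/(γ−1) = 37.8 J/(mol·K).
ΔU = 3.93×37.8×(267−372) = -15600 J.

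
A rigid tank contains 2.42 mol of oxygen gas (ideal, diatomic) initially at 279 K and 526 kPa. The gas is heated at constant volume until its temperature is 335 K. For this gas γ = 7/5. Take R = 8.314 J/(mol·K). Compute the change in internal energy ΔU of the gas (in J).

V₁ = nRT₁/P₁ = 2.42×8.314×279/526 = 10.7 L.
Isochoric: V stays 10.7 L; P/T = const ⇒ T₂ = 335 K, P₂ = 632 kPa.
For an ideal gas ΔU = nCvΔT with Cv = (5/2)R = 20.8 J/(mol·K).
ΔU = 2.42×20.8×(335−279) = 2820 J.

2820 J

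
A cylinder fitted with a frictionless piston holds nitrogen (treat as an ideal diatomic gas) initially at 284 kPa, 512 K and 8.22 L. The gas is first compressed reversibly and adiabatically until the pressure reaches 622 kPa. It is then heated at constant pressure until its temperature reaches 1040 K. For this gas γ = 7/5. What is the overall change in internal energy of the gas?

n = P₁V₁/(RT₁) = 284×8.22/(8.314×512) = 0.548 mol.
Step 1 — Adiabatic: T₂/T₁ = (P₂/P₁)^((γ−1)/γ) ⇒ T₂ = 512×(2.19)^0.286 = 641 K; V₂ = 4.70 L.
ΔU = nCvΔT = 0.548×20.8×(641−512) = 1470 J.
Q = 0 for an adiabatic process, so W = −ΔU = -1470 J.
State after step 1: P = 622 kPa, V = 4.70 L, T = 641 K.
Step 2 — Isobaric: P stays 622 kPa; V/T = const ⇒ T₂ = 1040 K, V₂ = 7.62 L.
W = PΔV = 622×(7.62−4.70) kPa·L = 1820 J.
ΔU = nCvΔT = 0.548×20.8×(1040−641) = 4550 J.
Q = ΔU + W = nCpΔT = 6370 J.
Net over both steps: W = 356 J, Q = 6370 J, ΔU = 6020 J.

6020 J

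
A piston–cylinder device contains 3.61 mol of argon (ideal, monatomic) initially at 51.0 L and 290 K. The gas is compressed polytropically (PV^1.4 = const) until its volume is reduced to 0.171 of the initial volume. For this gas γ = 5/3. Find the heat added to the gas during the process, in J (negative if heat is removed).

P₁ = nRT₁/V₁ = 3.61×8.314×290/51.0 = 171 kPa.
Polytropic n=1.4: T₂ = T₁(V₁/V₂)^(n−1) = 290×(5.85)^0.40 = 588 K; P₂ = P₁(V₁/V₂)^n = 2020 kPa.
W = (P₁V₁−P₂V₂)/(n−1) = (171×51.0−2020×8.72)/0.40 = -22300 J.
ΔU = nCvΔT = 3.61×12.5×(588−290) = 13400 J.
Q = ΔU + W = -8940 J.

-8940 J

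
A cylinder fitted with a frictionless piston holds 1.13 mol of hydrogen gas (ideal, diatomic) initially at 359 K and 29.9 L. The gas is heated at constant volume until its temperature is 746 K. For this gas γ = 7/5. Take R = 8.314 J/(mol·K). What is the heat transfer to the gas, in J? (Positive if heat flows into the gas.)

P₁ = nRT₁/V₁ = 1.13×8.314×359/29.9 = 113 kPa.
Isochoric: V stays 29.9 L; P/T = const ⇒ T₂ = 746 K, P₂ = 234 kPa.
W = 0 (no volume change).
ΔU = nCvΔT = 1.13×20.8×(746−359) = 9090 J.
Q = ΔU = 9090 J.

9090 J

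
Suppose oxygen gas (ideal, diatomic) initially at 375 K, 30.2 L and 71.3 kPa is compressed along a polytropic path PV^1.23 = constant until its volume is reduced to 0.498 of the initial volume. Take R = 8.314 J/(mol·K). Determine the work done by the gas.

-1630 J

n = P₁V₁/(RT₁) = 71.3×30.2/(8.314×375) = 0.691 mol.
Polytropic n=1.23: T₂ = T₁(V₁/V₂)^(n−1) = 375×(2.01)^0.23 = 440 K; P₂ = P₁(V₁/V₂)^n = 168 kPa.
W = (P₁V₁−P₂V₂)/(n−1) = (71.3×30.2−168×15.0)/0.23 = -1630 J.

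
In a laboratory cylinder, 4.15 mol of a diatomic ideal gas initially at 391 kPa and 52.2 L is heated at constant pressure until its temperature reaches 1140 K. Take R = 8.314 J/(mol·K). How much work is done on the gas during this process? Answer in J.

-18900 J

T₁ = P₁V₁/(nR) = 391×52.2/(4.15×8.314) = 592 K.
Isobaric: P stays 391 kPa; V/T = const ⇒ T₂ = 1140 K, V₂ = 101 L.
W = PΔV = 391×(101−52.2) kPa·L = 18900 J.
Work done on the gas = −W_by = -18900 J.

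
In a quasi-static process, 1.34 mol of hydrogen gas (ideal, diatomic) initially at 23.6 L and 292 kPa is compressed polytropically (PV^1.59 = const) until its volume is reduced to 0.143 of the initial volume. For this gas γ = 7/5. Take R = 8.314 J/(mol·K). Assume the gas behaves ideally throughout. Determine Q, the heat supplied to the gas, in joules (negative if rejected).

T₁ = P₁V₁/(nR) = 292×23.6/(1.34×8.314) = 619 K.
Polytropic n=1.59: T₂ = T₁(V₁/V₂)^(n−1) = 619×(6.99)^0.59 = 1950 K; P₂ = P₁(V₁/V₂)^n = 6430 kPa.
W = (P₁V₁−P₂V₂)/(n−1) = (292×23.6−6430×3.37)/0.59 = -25100 J.
ΔU = nCvΔT = 1.34×20.8×(1950−619) = 37000 J.
Q = ΔU + W = 11900 J.

11900 J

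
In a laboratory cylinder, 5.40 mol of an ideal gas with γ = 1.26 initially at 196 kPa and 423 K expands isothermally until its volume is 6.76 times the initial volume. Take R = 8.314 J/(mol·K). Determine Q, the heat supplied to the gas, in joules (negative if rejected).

V₁ = nRT₁/P₁ = 5.40×8.314×423/196 = 96.9 L.
Isothermal: T stays 423 K; PV = const ⇒ V₂ = 655 L, P₂ = 29.0 kPa.
ΔU = 0 (ideal gas, T constant).
W = nRT ln(V₂/V₁) = 5.40×8.314×423×ln(6.76) = 36300 J.
Q = ΔU + W = 36300 J.

36300 J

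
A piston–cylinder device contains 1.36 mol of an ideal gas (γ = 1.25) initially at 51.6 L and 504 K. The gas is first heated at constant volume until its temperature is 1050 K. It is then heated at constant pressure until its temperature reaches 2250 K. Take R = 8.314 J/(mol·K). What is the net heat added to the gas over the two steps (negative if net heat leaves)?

P₁ = nRT₁/V₁ = 1.36×8.314×504/51.6 = 110 kPa.
Step 1 — Isochoric: V stays 51.6 L; P/T = const ⇒ T₂ = 1050 K, P₂ = 230 kPa.
W = 0 (no volume change).
ΔU = nCvΔT = 1.36×33.3×(1050−504) = 24700 J.
Q = ΔU = 24700 J.
State after step 1: P = 230 kPa, V = 51.6 L, T = 1050 K.
Step 2 — Isobaric: P stays 230 kPa; V/T = const ⇒ T₂ = 2250 K, V₂ = 111 L.
W = PΔV = 230×(111−51.6) kPa·L = 13600 J.
ΔU = nCvΔT = 1.36×33.3×(2250−1050) = 54300 J.
Q = ΔU + W = nCpΔT = 67800 J.
Net over both steps: W = 13600 J, Q = 92500 J, ΔU = 79000 J.

92500 J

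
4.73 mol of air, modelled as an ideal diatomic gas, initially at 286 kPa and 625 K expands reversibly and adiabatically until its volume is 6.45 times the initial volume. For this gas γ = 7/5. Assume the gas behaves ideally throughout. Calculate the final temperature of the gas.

V₁ = nRT₁/P₁ = 4.73×8.314×625/286 = 85.9 L.
Adiabatic: TV^(γ−1) = const ⇒ T₂ = 625×(0.155)^0.400 = 297 K; PV^γ = const ⇒ P₂ = 21.0 kPa.

297 K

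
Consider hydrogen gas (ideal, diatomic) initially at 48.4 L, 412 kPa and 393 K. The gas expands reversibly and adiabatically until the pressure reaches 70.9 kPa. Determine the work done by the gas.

19700 J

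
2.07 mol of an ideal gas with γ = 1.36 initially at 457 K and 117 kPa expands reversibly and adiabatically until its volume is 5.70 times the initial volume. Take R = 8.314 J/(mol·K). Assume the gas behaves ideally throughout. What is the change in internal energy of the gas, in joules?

V₁ = nRT₁/P₁ = 2.07×8.314×457/117 = 67.2 L.
Adiabatic: TV^(γ−1) = const ⇒ T₂ = 457×(0.175)^0.360 = 244 K; PV^γ = const ⇒ P₂ = 11.0 kPa.
For an ideal gas ΔU = nCvΔT with Cv = R/(γ−1) = 23.1 J/(mol·K).
ΔU = 2.07×23.1×(244−457) = -10200 J.

-10200 J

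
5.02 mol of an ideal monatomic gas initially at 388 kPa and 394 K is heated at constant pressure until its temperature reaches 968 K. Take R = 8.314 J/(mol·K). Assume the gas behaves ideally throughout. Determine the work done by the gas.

24000 J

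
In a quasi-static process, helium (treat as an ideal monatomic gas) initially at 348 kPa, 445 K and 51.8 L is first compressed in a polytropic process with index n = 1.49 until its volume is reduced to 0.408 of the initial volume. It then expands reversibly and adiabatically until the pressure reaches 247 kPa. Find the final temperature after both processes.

353 K

n = P₁V₁/(RT₁) = 348×51.8/(8.314×445) = 4.87 mol.
Step 1 — Polytropic n=1.49: T₂ = T₁(V₁/V₂)^(n−1) = 445×(2.45)^0.49 = 690 K; P₂ = P₁(V₁/V₂)^n = 1320 kPa.
W = (P₁V₁−P₂V₂)/(n−1) = (348×51.8−1320×21.1)/0.49 = -20300 J.
ΔU = nCvΔT = 4.87×12.5×(690−445) = 14900 J.
Q = ΔU + W = -5380 J.
State after step 1: P = 1320 kPa, V = 21.1 L, T = 690 K.
Step 2 — Adiabatic: T₂/T₁ = (P₂/P₁)^((γ−1)/γ) ⇒ T₂ = 690×(0.187)^0.400 = 353 K; V₂ = 57.9 L.
ΔU = nCvΔT = 4.87×12.5×(353−690) = -20500 J.
Q = 0 for an adiabatic process, so W = −ΔU = 20500 J.
Net over both steps: W = 225 J, Q = -5380 J, ΔU = -5600 J.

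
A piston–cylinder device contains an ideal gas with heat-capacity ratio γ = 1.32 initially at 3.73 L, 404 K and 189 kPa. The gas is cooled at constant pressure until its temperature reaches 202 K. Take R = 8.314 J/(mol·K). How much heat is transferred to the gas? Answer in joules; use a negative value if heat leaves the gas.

-1450 J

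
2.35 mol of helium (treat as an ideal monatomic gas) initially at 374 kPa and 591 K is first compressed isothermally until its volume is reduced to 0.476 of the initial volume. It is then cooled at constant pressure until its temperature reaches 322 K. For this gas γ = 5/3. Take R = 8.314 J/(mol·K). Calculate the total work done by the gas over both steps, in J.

V₁ = nRT₁/P₁ = 2.35×8.314×591/374 = 30.9 L.
Step 1 — Isothermal: T stays 591 K; PV = const ⇒ V₂ = 14.7 L, P₂ = 786 kPa.
ΔU = 0 (ideal gas, T constant).
W = nRT ln(V₂/V₁) = 2.35×8.314×591×ln(0.476) = -8570 J.
Q = ΔU + W = -8570 J.
State after step 1: P = 786 kPa, V = 14.7 L, T = 591 K.
Step 2 — Isobaric: P stays 786 kPa; V/T = const ⇒ T₂ = 322 K, V₂ = 8.01 L.
W = PΔV = 786×(8.01−14.7) kPa·L = -5260 J.
ΔU = nCvΔT = 2.35×12.5×(322−591) = -7880 J.
Q = ΔU + W = nCpΔT = -13100 J.
Net over both steps: W = -13800 J, Q = -21700 J, ΔU = -7880 J.

-13800 J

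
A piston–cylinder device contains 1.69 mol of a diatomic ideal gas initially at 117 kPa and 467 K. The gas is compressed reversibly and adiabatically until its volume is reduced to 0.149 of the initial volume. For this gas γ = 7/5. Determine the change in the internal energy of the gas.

18700 J

V₁ = nRT₁/P₁ = 1.69×8.314×467/117 = 56.1 L.
Adiabatic: TV^(γ−1) = const ⇒ T₂ = 467×(6.71)^0.400 = 1000 K; PV^γ = const ⇒ P₂ = 1680 kPa.
For an ideal gas ΔU = nCvΔT with Cv = (5/2)R = 20.8 J/(mol·K).
ΔU = 1.69×20.8×(1000−467) = 18700 J.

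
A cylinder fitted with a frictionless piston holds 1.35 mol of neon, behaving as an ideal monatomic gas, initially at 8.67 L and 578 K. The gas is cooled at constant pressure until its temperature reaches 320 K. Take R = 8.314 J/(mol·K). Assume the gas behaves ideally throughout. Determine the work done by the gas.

P₁ = nRT₁/V₁ = 1.35×8.314×578/8.67 = 748 kPa.
Isobaric: P stays 748 kPa; V/T = const ⇒ T₂ = 320 K, V₂ = 4.80 L.
W = PΔV = 748×(4.80−8.67) kPa·L = -2900 J.

-2900 J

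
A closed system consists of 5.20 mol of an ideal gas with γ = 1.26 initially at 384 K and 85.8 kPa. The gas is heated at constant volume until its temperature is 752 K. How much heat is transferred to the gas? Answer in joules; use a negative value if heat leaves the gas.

61200 J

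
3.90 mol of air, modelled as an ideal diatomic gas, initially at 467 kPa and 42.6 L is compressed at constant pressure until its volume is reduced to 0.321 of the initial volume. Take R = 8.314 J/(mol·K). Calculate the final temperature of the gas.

T₁ = P₁V₁/(nR) = 467×42.6/(3.90×8.314) = 614 K.
Isobaric: P stays 467 kPa; V/T = const ⇒ T₂ = 197 K, V₂ = 13.7 L.

197 K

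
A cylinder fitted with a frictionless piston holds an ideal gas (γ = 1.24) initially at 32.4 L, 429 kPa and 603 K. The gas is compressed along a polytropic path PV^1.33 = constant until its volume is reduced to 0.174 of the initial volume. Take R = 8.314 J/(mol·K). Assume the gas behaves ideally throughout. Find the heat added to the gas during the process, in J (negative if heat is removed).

n = P₁V₁/(RT₁) = 429×32.4/(8.314×603) = 2.77 mol.
Polytropic n=1.33: T₂ = T₁(V₁/V₂)^(n−1) = 603×(5.75)^0.33 = 1070 K; P₂ = P₁(V₁/V₂)^n = 4390 kPa.
W = (P₁V₁−P₂V₂)/(n−1) = (429×32.4−4390×5.64)/0.33 = -32900 J.
ΔU = nCvΔT = 2.77×34.6×(1070−603) = 45200 J.
Q = ΔU + W = 12300 J.

12300 J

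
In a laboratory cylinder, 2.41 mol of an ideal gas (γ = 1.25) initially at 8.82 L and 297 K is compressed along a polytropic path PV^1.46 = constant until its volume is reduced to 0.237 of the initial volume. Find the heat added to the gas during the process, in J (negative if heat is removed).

10200 J

P₁ = nRT₁/V₁ = 2.41×8.314×297/8.82 = 675 kPa.
Polytropic n=1.46: T₂ = T₁(V₁/V₂)^(n−1) = 297×(4.22)^0.46 = 576 K; P₂ = P₁(V₁/V₂)^n = 5520 kPa.
W = (P₁V₁−P₂V₂)/(n−1) = (675×8.82−5520×2.09)/0.46 = -12100 J.
ΔU = nCvΔT = 2.41×33.3×(576−297) = 22400 J.
Q = ΔU + W = 10200 J.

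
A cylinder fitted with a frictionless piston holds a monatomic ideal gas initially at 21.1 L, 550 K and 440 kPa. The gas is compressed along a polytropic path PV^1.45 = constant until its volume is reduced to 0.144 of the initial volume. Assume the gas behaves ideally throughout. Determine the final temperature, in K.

1320 K

Polytropic n=1.45: T₂ = T₁(V₁/V₂)^(n−1) = 550×(6.94)^0.45 = 1320 K; P₂ = P₁(V₁/V₂)^n = 7310 kPa.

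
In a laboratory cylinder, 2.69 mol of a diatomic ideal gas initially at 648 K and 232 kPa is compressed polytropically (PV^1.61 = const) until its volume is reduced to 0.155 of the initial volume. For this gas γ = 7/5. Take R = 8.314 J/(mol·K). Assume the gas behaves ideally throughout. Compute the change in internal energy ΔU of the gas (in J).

V₁ = nRT₁/P₁ = 2.69×8.314×648/232 = 62.5 L.
Polytropic n=1.61: T₂ = T₁(V₁/V₂)^(n−1) = 648×(6.45)^0.61 = 2020 K; P₂ = P₁(V₁/V₂)^n = 4670 kPa.
For an ideal gas ΔU = nCvΔT with Cv = (5/2)R = 20.8 J/(mol·K).
ΔU = 2.69×20.8×(2020−648) = 76700 J.

76700 J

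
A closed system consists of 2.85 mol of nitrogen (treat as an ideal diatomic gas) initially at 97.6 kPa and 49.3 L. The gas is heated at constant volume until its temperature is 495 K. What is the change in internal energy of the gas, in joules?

T₁ = P₁V₁/(nR) = 97.6×49.3/(2.85×8.314) = 203 K.
Isochoric: V stays 49.3 L; P/T = const ⇒ T₂ = 495 K, P₂ = 238 kPa.
For an ideal gas ΔU = nCvΔT with Cv = (5/2)R = 20.8 J/(mol·K).
ΔU = 2.85×20.8×(495−203) = 17300 J.

17300 J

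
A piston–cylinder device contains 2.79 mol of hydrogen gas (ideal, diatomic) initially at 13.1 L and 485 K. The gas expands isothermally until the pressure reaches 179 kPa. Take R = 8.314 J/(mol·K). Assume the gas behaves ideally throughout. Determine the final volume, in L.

P₁ = nRT₁/V₁ = 2.79×8.314×485/13.1 = 859 kPa.
Isothermal: T stays 485 K; PV = const ⇒ V₂ = 62.8 L, P₂ = 179 kPa.

62.8 L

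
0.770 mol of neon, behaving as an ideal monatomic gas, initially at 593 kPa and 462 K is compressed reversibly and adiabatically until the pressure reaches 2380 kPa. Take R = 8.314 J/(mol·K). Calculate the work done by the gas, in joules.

-3300 J

V₁ = nRT₁/P₁ = 0.770×8.314×462/593 = 4.99 L.
Adiabatic: T₂/T₁ = (P₂/P₁)^((γ−1)/γ) ⇒ T₂ = 462×(4.01)^0.400 = 805 K; V₂ = 2.17 L.
ΔU = nCvΔT = 0.770×12.5×(805−462) = 3300 J.
Q = 0 for an adiabatic process, so W = −ΔU = -3300 J.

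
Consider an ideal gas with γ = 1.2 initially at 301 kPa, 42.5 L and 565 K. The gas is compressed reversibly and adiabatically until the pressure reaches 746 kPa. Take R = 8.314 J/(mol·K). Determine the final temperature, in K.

657 K

Adiabatic: T₂/T₁ = (P₂/P₁)^((γ−1)/γ) ⇒ T₂ = 565×(2.48)^0.167 = 657 K; V₂ = 19.9 L.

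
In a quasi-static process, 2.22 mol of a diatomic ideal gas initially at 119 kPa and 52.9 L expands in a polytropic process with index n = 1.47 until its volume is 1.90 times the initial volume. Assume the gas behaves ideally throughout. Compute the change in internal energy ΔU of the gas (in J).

-4100 J

T₁ = P₁V₁/(nR) = 119×52.9/(2.22×8.314) = 341 K.
Polytropic n=1.47: T₂ = T₁(V₁/V₂)^(n−1) = 341×(0.526)^0.47 = 252 K; P₂ = P₁(V₁/V₂)^n = 46.3 kPa.
For an ideal gas ΔU = nCvΔT with Cv = (5/2)R = 20.8 J/(mol·K).
ΔU = 2.22×20.8×(252−341) = -4100 J.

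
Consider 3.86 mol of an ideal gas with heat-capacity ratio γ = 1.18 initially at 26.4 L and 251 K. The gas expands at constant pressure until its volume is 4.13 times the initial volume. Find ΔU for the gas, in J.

140000 J

P₁ = nRT₁/V₁ = 3.86×8.314×251/26.4 = 305 kPa.
Isobaric: P stays 305 kPa; V/T = const ⇒ T₂ = 1040 K, V₂ = 109 L.
For an ideal gas ΔU = nCvΔT with Cv = R/(γ−1) = 46.2 J/(mol·K).
ΔU = 3.86×46.2×(1040−251) = 140000 J.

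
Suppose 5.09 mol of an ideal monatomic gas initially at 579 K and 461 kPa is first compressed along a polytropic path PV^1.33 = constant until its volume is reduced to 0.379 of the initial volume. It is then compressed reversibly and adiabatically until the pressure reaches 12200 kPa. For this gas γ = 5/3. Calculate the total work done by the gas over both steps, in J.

-89400 J

V₁ = nRT₁/P₁ = 5.09×8.314×579/461 = 53.2 L.
Step 1 — Polytropic n=1.33: T₂ = T₁(V₁/V₂)^(n−1) = 579×(2.64)^0.33 = 797 K; P₂ = P₁(V₁/V₂)^n = 1680 kPa.
W = (P₁V₁−P₂V₂)/(n−1) = (461×53.2−1680×20.1)/0.33 = -28000 J.
ΔU = nCvΔT = 5.09×12.5×(797−579) = 13900 J.
Q = ΔU + W = -14100 J.
State after step 1: P = 1680 kPa, V = 20.1 L, T = 797 K.
Step 2 — Adiabatic: T₂/T₁ = (P₂/P₁)^((γ−1)/γ) ⇒ T₂ = 797×(7.28)^0.400 = 1760 K; V₂ = 6.12 L.
ΔU = nCvΔT = 5.09×12.5×(1760−797) = 61400 J.
Q = 0 for an adiabatic process, so W = −ΔU = -61400 J.
Net over both steps: W = -89400 J, Q = -14100 J, ΔU = 75300 J.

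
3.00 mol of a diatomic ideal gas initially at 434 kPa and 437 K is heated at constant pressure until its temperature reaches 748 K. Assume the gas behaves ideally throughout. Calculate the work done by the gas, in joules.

7760 J

V₁ = nRT₁/P₁ = 3.00×8.314×437/434 = 25.1 L.
Isobaric: P stays 434 kPa; V/T = const ⇒ T₂ = 748 K, V₂ = 43.0 L.
W = PΔV = 434×(43.0−25.1) kPa·L = 7760 J.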